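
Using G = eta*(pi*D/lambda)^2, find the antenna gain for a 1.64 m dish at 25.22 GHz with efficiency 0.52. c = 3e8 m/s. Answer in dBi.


lambda = c/f = 3e8 / 2.522e+10 = 0.01189532 m
G = eta*(pi*D/lambda)^2 = 0.52*(pi*1.64/0.01189532)^2
G = 97552.5082 (linear)
G = 10*log10(97552.5082) = 49.8924 dBi

49.8924 dBi


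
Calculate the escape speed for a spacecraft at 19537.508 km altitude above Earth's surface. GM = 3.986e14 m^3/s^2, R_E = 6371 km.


r = 6371.0 + 19537.508 = 25908.5080 km = 2.5908508e+07 m
v_esc = sqrt(2*mu/r) = sqrt(2*3.986e14 / 2.5908508e+07)
v_esc = 5547.0546 m/s = 5.5471 km/s

5.5471 km/s


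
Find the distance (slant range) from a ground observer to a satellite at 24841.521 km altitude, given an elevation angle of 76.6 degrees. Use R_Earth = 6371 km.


h = 24841.521 km, el = 76.6 deg
d = -R_E*sin(el) + sqrt((R_E*sin(el))^2 + 2*R_E*h + h^2)
d = -6371.0000*sin(1.3369) + sqrt((6371.0000*0.9727759)^2 + 2*6371.0000*24841.521 + 24841.521^2)
d = 24980.0252 km

24980.0252 km


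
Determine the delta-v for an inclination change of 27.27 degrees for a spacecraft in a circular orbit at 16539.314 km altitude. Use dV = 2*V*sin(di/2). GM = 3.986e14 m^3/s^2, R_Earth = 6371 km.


r = 22910.3140 km = 2.2910314e+07 m
V = sqrt(mu/r) = 4171.1242 m/s
di = 27.27 deg = 0.4759513 rad
dV = 2*V*sin(di/2) = 2*4171.1242*sin(0.2379756)
dV = 1966.5667 m/s = 1.9666 km/s

1.9666 km/s


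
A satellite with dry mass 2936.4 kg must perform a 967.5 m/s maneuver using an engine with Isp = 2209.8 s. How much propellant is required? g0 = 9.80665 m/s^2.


ve = Isp * g0 = 2209.8 * 9.80665 = 21670.735170 m/s
mass ratio = exp(dv/ve) = exp(967.5/21670.735170) = 1.04565707
m_prop = m_dry * (mr - 1) = 2936.4 * (1.04565707 - 1)
m_prop = 134.0674 kg

134.0674 kg


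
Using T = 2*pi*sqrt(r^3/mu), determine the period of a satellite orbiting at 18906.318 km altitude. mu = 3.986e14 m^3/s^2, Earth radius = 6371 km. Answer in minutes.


r = 25277.3180 km = 2.5277318e+07 m
T = 2*pi*sqrt(r^3/mu) = 2*pi*sqrt(1.615076e+22 / 3.986e14)
T = 39995.1849 s = 666.5864 min

666.5864 minutes


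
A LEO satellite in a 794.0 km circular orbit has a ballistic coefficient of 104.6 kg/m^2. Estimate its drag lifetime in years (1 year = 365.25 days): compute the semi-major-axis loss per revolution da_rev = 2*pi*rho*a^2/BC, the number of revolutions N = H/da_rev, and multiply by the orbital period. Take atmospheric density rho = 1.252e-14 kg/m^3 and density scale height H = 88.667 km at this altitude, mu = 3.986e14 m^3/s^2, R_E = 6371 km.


a = R_E + alt = 7165.0000 km = 7.165e+06 m
da_rev = 2*pi*rho*a^2/BC = 2*pi*1.252e-14*(7.165e+06)^2/104.6 = 0.0386086754 m per revolution
N = H/da_rev = 88667.0000 m / 0.0386086754 m = 2.2965564e+06 revolutions
P = 2*pi*sqrt(a^3/mu) = 6035.8093 s
lifetime = N*P = 2.2965564e+06 * 6035.8093 = 1.3861576e+10 s = 160434.9130 days
years = 160434.9130 / 365.25 = 439.2469 years

439.2469 years


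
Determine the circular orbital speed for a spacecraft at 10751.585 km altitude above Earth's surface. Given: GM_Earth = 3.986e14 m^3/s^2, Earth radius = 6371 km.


r = R_E + alt = 6371.0 + 10751.585 = 17122.5850 km = 1.7122585e+07 m
v = sqrt(mu/r) = sqrt(3.986e14 / 1.7122585e+07) = 4824.8518 m/s = 4.8249 km/s

4.8249 km/s


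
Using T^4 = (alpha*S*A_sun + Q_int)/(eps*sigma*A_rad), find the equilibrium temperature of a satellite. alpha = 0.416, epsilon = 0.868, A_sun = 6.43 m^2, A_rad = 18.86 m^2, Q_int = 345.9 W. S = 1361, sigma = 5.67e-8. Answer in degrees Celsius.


Numerator = alpha*S*A_sun + Q_int = 0.416*1361*6.43 + 345.9 = 3986.4117 W
Denominator = eps*sigma*A_rad = 0.868*5.67e-8*18.86 = 9.2820622e-07 W/K^4
T^4 = 4.2947479e+09 K^4
T = 255.9967 K = -17.1533 C

-17.1533 degrees Celsius


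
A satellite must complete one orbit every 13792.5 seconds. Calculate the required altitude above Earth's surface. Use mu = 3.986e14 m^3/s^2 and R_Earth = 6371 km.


T = 13792.5 s
r = (mu*T^2/(4*pi^2))^(1/3) = (3.986e14 * 13792.5^2 / (4*pi^2))^(1/3)
r = 1.2430479e+07 m = 12430.4785 km
alt = r - R_E = 12430.4785 - 6371 = 6059.4785 km

6059.4785 km


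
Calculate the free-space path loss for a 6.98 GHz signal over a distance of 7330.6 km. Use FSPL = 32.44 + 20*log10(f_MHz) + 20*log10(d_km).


f = 6.98 GHz = 6980.0000 MHz
d = 7330.6 km
FSPL = 32.44 + 20*log10(6980.0000) + 20*log10(7330.6)
FSPL = 32.44 + 76.8771 + 77.3028
FSPL = 186.6199 dB

186.6199 dB


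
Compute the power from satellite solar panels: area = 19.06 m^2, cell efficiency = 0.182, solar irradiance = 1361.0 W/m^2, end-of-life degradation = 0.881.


P = area * eta * S * degradation
P = 19.06 * 0.182 * 1361.0 * 0.881
P = 4159.3773 W

4159.3773 W


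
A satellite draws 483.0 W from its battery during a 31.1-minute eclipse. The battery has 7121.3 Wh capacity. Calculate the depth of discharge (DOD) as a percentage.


E_used = P * t / 60 = 483.0 * 31.1 / 60 = 250.3550 Wh
DOD = E_used / E_total * 100 = 250.3550 / 7121.3 * 100
DOD = 3.5156 %

3.5156 %


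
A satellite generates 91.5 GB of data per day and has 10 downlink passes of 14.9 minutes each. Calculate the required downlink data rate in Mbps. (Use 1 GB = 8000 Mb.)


total contact time = 10 * 14.9 * 60 = 8940.0000 s
data = 91.5 GB = 732000.0000 Mb
rate = 732000.0000 / 8940.0000 = 81.8792 Mbps

81.8792 Mbps


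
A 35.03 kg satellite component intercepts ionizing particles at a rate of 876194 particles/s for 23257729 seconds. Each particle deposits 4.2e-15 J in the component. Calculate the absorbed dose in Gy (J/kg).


Total energy deposited = rate * time * E_per
  = 876194 * 23257729 * 4.2e-15 = 0.08558879 J
Dose = E_total / mass = 0.08558879 / 35.03
Dose = 0.0024433 Gy

0.0024 Gy


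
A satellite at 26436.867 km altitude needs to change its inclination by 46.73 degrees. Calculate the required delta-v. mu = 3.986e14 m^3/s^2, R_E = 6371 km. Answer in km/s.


r = 32807.8670 km = 3.2807867e+07 m
V = sqrt(mu/r) = 3485.6169 m/s
di = 46.73 deg = 0.8155924 rad
dV = 2*V*sin(di/2) = 2*3485.6169*sin(0.4077962)
dV = 2764.7020 m/s = 2.7647 km/s

2.7647 km/s


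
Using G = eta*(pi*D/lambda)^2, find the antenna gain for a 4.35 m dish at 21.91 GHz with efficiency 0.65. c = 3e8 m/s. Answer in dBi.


lambda = c/f = 3e8 / 2.191e+10 = 0.01369238 m
G = eta*(pi*D/lambda)^2 = 0.65*(pi*4.35/0.01369238)^2
G = 647491.1870 (linear)
G = 10*log10(647491.1870) = 58.1123 dBi

58.1123 dBi


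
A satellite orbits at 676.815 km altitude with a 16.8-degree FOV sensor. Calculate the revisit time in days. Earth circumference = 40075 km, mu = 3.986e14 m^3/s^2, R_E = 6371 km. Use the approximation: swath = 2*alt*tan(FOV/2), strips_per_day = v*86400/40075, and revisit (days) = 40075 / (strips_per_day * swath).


swath = 2*676.815*tan(0.1466077) = 199.8867 km
v = sqrt(mu/r) = 7520.4079 m/s = 7.5204 km/s
strips/day = v*86400/40075 = 7.5204*86400/40075 = 16.2137
coverage/day = strips * swath = 16.2137 * 199.8867 = 3240.8989 km
revisit = 40075 / 3240.8989 = 12.3654 days

12.3654 days


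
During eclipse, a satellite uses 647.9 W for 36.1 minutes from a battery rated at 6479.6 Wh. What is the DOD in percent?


E_used = P * t / 60 = 647.9 * 36.1 / 60 = 389.8198 Wh
DOD = E_used / E_total * 100 = 389.8198 / 6479.6 * 100
DOD = 6.0161 %

6.0161 %


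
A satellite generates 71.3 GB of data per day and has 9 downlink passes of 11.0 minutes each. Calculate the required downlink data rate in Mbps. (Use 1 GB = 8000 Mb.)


total contact time = 9 * 11.0 * 60 = 5940.0000 s
data = 71.3 GB = 570400.0000 Mb
rate = 570400.0000 / 5940.0000 = 96.0269 Mbps

96.0269 Mbps


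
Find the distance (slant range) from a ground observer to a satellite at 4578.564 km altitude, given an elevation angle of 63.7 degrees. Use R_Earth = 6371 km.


h = 4578.564 km, el = 63.7 deg
d = -R_E*sin(el) + sqrt((R_E*sin(el))^2 + 2*R_E*h + h^2)
d = -6371.0000*sin(1.1118) + sqrt((6371.0000*0.8964864)^2 + 2*6371.0000*4578.564 + 4578.564^2)
d = 4867.9327 km

4867.9327 km


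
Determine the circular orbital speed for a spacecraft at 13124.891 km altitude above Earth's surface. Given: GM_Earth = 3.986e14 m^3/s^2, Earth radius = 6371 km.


r = R_E + alt = 6371.0 + 13124.891 = 19495.8910 km = 1.9495891e+07 m
v = sqrt(mu/r) = sqrt(3.986e14 / 1.9495891e+07) = 4521.6517 m/s = 4.5217 km/s

4.5217 km/s


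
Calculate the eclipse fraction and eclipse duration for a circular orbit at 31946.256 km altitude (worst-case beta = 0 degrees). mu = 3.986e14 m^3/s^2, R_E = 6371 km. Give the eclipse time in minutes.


r = 38317.2560 km
T = 1244.0893 min
Eclipse fraction = arcsin(R_E/r)/pi = arcsin(6371.0000/38317.2560)/pi
= arcsin(0.1662697)/pi = 0.05317224
Eclipse duration = 0.05317224 * 1244.0893 = 66.1510 min

66.1510 minutes


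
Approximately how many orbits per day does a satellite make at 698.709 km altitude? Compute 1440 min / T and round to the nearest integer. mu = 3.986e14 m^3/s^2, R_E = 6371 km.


r = 7.069709e+06 m
T = 2*pi*sqrt(r^3/mu) = 5915.8006 s = 98.5967 min
revs/day = 1440 / 98.5967 = 14.6050
Rounded: 15 revolutions per day

15 revolutions per day


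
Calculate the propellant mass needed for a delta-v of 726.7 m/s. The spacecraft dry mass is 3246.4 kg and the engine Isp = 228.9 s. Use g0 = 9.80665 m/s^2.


ve = Isp * g0 = 228.9 * 9.80665 = 2244.742185 m/s
mass ratio = exp(dv/ve) = exp(726.7/2244.742185) = 1.38227996
m_prop = m_dry * (mr - 1) = 3246.4 * (1.38227996 - 1)
m_prop = 1241.0337 kg

1241.0337 kg


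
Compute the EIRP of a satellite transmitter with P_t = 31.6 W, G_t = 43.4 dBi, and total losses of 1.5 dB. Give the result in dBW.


Pt = 31.6 W = 14.9969 dBW
EIRP = Pt_dBW + Gt - losses = 14.9969 + 43.4 - 1.5 = 56.8969 dBW

56.8969 dBW


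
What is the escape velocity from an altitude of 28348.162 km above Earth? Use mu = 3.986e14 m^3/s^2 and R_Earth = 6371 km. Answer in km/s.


r = 6371.0 + 28348.162 = 34719.1620 km = 3.4719162e+07 m
v_esc = sqrt(2*mu/r) = sqrt(2*3.986e14 / 3.4719162e+07)
v_esc = 4791.8038 m/s = 4.7918 km/s

4.7918 km/s


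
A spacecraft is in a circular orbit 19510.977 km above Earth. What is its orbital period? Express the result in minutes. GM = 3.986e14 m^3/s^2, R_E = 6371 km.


r = 25881.9770 km = 2.5881977e+07 m
T = 2*pi*sqrt(r^3/mu) = 2*pi*sqrt(1.7337734e+22 / 3.986e14)
T = 41438.8211 s = 690.6470 min

690.6470 minutes


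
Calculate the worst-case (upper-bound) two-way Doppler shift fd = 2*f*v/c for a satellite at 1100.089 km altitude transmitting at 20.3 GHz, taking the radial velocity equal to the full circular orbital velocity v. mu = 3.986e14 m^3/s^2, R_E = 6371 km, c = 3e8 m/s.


r = 7.471089e+06 m
v = sqrt(mu/r) = 7304.2679 m/s (worst-case radial velocity)
f = 20.3 GHz = 2.03e+10 Hz
fd = 2*f*v/c = 2*2.03e+10*7304.2679/3.0e+08
fd = 988510.9194 Hz

988510.9194 Hz


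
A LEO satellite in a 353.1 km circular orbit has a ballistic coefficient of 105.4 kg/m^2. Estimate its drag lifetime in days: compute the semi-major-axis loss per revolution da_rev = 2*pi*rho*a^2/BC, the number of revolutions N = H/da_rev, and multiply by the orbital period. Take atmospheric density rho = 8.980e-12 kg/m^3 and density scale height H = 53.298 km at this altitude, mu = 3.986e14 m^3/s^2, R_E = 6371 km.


a = R_E + alt = 6724.1000 km = 6.7241e+06 m
da_rev = 2*pi*rho*a^2/BC = 2*pi*8.980e-12*(6.7241e+06)^2/105.4 = 24.203820 m per revolution
N = H/da_rev = 53298.0000 m / 24.203820 m = 2202.0491 revolutions
P = 2*pi*sqrt(a^3/mu) = 5487.3475 s
lifetime = N*P = 2202.0491 * 5487.3475 = 1.2083408e+07 s = 139.8543 days

139.8543 days


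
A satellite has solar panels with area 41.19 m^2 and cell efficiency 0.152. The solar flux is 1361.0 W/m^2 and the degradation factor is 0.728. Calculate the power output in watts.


P = area * eta * S * degradation
P = 41.19 * 0.152 * 1361.0 * 0.728
P = 6203.3300 W

6203.3300 W


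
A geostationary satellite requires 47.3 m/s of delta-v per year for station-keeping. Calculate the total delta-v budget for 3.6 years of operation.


dV = rate * years = 47.3 * 3.6
dV = 170.2800 m/s

170.2800 m/s


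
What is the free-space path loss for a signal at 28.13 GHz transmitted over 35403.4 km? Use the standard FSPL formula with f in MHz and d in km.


f = 28.13 GHz = 28130.0000 MHz
d = 35403.4 km
FSPL = 32.44 + 20*log10(28130.0000) + 20*log10(35403.4)
FSPL = 32.44 + 88.9834 + 90.9809
FSPL = 212.4043 dB

212.4043 dB


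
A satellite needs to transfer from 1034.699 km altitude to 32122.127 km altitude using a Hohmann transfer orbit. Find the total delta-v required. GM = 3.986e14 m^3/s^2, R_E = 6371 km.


r1 = 7405.6990 km = 7.405699e+06 m
r2 = 38493.1270 km = 3.8493127e+07 m
dv1 = sqrt(mu/r1)*(sqrt(2*r2/(r1+r2)) - 1) = 2165.0394 m/s
dv2 = sqrt(mu/r2)*(1 - sqrt(2*r1/(r1+r2))) = 1389.9414 m/s
total dv = |dv1| + |dv2| = 2165.0394 + 1389.9414 = 3554.9808 m/s = 3.5550 km/s

3.5550 km/s


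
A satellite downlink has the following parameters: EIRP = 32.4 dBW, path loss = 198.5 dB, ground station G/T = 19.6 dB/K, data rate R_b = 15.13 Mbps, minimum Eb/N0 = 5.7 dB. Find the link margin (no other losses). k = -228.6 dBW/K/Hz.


C/N0 = EIRP - FSPL + G/T - k = 32.4 - 198.5 + 19.6 - (-228.6)
C/N0 = 82.1000 dB-Hz
R_b = 15.13 Mbps = 1.513e+07 bps -> 10*log10(R_b) = 71.7984 dB-Hz
Eb/N0 = C/N0 - 10*log10(R_b) = 82.1000 - 71.7984 = 10.3016 dB
Margin = Eb/N0 - Eb/N0_req = 10.3016 - 5.7 = 4.6016 dB (link closes)

4.6016 dB


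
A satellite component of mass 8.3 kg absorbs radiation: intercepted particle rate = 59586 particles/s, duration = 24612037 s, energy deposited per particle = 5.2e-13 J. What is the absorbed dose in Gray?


Total energy deposited = rate * time * E_per
  = 59586 * 24612037 * 5.2e-13 = 0.7625971 J
Dose = E_total / mass = 0.7625971 / 8.3
Dose = 0.09187917 Gy

0.0919 Gy


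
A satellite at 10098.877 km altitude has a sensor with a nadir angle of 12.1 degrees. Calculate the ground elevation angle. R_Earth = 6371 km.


r = R_E + alt = 16469.8770 km
Law of sines in the satellite / Earth-center / ground-point triangle:
  sin(nadir)/R_E = sin(90 + el)/r  =>  cos(el) = (r/R_E)*sin(nadir)
cos(el) = (16469.8770 / 6371.0000) * sin(12.1 deg) = 0.5418917
el = arccos(0.5418917) = 57.1875 deg
(Earth-central angle = 90 - nadir - el = 20.7125 deg)

57.1875 degrees


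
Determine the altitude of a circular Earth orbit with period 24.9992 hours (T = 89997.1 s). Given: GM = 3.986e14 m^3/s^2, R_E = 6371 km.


T = 89997.1 s
r = (mu*T^2/(4*pi^2))^(1/3) = (3.986e14 * 89997.1^2 / (4*pi^2))^(1/3)
r = 4.340551e+07 m = 43405.5099 km
alt = r - R_E = 43405.5099 - 6371 = 37034.5099 km

37034.5099 km


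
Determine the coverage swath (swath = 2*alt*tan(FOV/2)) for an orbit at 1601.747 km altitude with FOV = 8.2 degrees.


FOV = 8.2 deg = 0.143117 rad
swath = 2 * alt * tan(FOV/2) = 2 * 1601.747 * tan(0.0715585)
swath = 2 * 1601.747 * 0.07168089
swath = 229.6293 km

229.6293 km


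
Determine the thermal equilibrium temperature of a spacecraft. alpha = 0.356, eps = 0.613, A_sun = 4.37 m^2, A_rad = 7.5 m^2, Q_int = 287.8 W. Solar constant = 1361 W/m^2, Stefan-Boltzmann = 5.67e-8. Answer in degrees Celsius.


Numerator = alpha*S*A_sun + Q_int = 0.356*1361*4.37 + 287.8 = 2405.1349 W
Denominator = eps*sigma*A_rad = 0.613*5.67e-8*7.5 = 2.6067825e-07 W/K^4
T^4 = 9.2264503e+09 K^4
T = 309.9265 K = 36.7765 C

36.7765 degrees Celsius


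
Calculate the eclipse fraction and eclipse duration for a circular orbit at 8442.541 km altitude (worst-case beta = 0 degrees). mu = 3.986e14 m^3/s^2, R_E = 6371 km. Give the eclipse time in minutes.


r = 14813.5410 km
T = 299.0531 min
Eclipse fraction = arcsin(R_E/r)/pi = arcsin(6371.0000/14813.5410)/pi
= arcsin(0.4300795)/pi = 0.1415145
Eclipse duration = 0.1415145 * 299.0531 = 42.3203 min

42.3203 minutes


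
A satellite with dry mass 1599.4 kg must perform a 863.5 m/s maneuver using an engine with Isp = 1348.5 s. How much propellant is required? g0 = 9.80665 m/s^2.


ve = Isp * g0 = 1348.5 * 9.80665 = 13224.267525 m/s
mass ratio = exp(dv/ve) = exp(863.5/13224.267525) = 1.06747561
m_prop = m_dry * (mr - 1) = 1599.4 * (1.06747561 - 1)
m_prop = 107.9205 kg

107.9205 kg


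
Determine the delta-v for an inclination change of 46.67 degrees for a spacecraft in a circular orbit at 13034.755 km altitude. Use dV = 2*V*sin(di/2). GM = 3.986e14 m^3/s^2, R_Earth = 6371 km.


r = 19405.7550 km = 1.9405755e+07 m
V = sqrt(mu/r) = 4532.1406 m/s
di = 46.67 deg = 0.8145452 rad
dV = 2*V*sin(di/2) = 2*4532.1406*sin(0.4072726)
dV = 3590.4205 m/s = 3.5904 km/s

3.5904 km/s


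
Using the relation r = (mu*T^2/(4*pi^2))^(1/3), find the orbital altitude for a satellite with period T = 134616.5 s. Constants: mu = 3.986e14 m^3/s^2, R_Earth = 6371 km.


T = 134616.5 s
r = (mu*T^2/(4*pi^2))^(1/3) = (3.986e14 * 134616.5^2 / (4*pi^2))^(1/3)
r = 5.6770761e+07 m = 56770.7610 km
alt = r - R_E = 56770.7610 - 6371 = 50399.7610 km

50399.7610 km


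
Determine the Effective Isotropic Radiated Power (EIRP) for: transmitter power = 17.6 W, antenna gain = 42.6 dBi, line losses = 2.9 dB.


Pt = 17.6 W = 12.4551 dBW
EIRP = Pt_dBW + Gt - losses = 12.4551 + 42.6 - 2.9 = 52.1551 dBW

52.1551 dBW


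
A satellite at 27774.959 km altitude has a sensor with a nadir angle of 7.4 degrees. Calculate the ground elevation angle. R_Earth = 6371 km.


r = R_E + alt = 34145.9590 km
Law of sines in the satellite / Earth-center / ground-point triangle:
  sin(nadir)/R_E = sin(90 + el)/r  =>  cos(el) = (r/R_E)*sin(nadir)
cos(el) = (34145.9590 / 6371.0000) * sin(7.4 deg) = 0.6902918
el = arccos(0.6902918) = 46.3468 deg
(Earth-central angle = 90 - nadir - el = 36.2532 deg)

46.3468 degrees


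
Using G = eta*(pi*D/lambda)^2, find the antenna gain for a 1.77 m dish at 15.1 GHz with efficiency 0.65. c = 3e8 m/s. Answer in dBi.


lambda = c/f = 3e8 / 1.51e+10 = 0.01986755 m
G = eta*(pi*D/lambda)^2 = 0.65*(pi*1.77/0.01986755)^2
G = 50917.9629 (linear)
G = 10*log10(50917.9629) = 47.0687 dBi

47.0687 dBi


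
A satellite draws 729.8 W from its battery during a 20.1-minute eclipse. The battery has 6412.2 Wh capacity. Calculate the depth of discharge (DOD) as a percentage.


E_used = P * t / 60 = 729.8 * 20.1 / 60 = 244.4830 Wh
DOD = E_used / E_total * 100 = 244.4830 / 6412.2 * 100
DOD = 3.8128 %

3.8128 %


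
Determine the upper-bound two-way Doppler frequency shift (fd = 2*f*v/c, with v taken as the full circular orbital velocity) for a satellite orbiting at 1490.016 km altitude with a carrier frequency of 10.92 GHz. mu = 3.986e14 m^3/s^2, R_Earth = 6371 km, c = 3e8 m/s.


r = 7.861016e+06 m
v = sqrt(mu/r) = 7120.8085 m/s (worst-case radial velocity)
f = 10.92 GHz = 1.092e+10 Hz
fd = 2*f*v/c = 2*1.092e+10*7120.8085/3.0e+08
fd = 518394.8596 Hz

518394.8596 Hz


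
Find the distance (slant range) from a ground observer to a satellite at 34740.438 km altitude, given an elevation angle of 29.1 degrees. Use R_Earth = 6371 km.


h = 34740.438 km, el = 29.1 deg
d = -R_E*sin(el) + sqrt((R_E*sin(el))^2 + 2*R_E*h + h^2)
d = -6371.0000*sin(0.5078908) + sqrt((6371.0000*0.4863354)^2 + 2*6371.0000*34740.438 + 34740.438^2)
d = 37634.3578 km

37634.3578 km


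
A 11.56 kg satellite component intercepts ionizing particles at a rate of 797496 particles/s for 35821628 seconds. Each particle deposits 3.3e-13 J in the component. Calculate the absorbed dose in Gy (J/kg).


Total energy deposited = rate * time * E_per
  = 797496 * 35821628 * 3.3e-13 = 9.4273 J
Dose = E_total / mass = 9.4273 / 11.56
Dose = 0.8155112 Gy

0.8155 Gy


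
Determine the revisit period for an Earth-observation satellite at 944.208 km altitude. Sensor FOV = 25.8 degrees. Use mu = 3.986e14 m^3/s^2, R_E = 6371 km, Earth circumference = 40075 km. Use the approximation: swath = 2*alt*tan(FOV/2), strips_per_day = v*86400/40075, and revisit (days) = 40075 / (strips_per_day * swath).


swath = 2*944.208*tan(0.2251475) = 432.5050 km
v = sqrt(mu/r) = 7381.6816 m/s = 7.3817 km/s
strips/day = v*86400/40075 = 7.3817*86400/40075 = 15.9146
coverage/day = strips * swath = 15.9146 * 432.5050 = 6883.1408 km
revisit = 40075 / 6883.1408 = 5.8222 days

5.8222 days


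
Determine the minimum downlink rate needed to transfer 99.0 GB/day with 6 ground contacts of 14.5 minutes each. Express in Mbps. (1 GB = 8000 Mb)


total contact time = 6 * 14.5 * 60 = 5220.0000 s
data = 99.0 GB = 792000.0000 Mb
rate = 792000.0000 / 5220.0000 = 151.7241 Mbps

151.7241 Mbps


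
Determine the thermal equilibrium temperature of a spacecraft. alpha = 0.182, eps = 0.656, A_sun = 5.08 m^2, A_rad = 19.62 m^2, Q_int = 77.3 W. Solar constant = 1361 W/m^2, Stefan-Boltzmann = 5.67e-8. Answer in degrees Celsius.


Numerator = alpha*S*A_sun + Q_int = 0.182*1361*5.08 + 77.3 = 1335.6262 W
Denominator = eps*sigma*A_rad = 0.656*5.67e-8*19.62 = 7.2976982e-07 W/K^4
T^4 = 1.830202e+09 K^4
T = 206.8353 K = -66.3147 C

-66.3147 degrees Celsius


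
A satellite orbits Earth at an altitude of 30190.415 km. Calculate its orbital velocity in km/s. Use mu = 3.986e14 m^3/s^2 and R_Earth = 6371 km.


r = R_E + alt = 6371.0 + 30190.415 = 36561.4150 km = 3.6561415e+07 m
v = sqrt(mu/r) = sqrt(3.986e14 / 3.6561415e+07) = 3301.8486 m/s = 3.3018 km/s

3.3018 km/s


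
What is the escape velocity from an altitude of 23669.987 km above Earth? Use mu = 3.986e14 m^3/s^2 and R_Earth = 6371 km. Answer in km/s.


r = 6371.0 + 23669.987 = 30040.9870 km = 3.0040987e+07 m
v_esc = sqrt(2*mu/r) = sqrt(2*3.986e14 / 3.0040987e+07)
v_esc = 5151.4151 m/s = 5.1514 km/s

5.1514 km/s


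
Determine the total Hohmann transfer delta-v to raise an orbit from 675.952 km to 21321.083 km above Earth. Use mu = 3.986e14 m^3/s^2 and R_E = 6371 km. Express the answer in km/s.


r1 = 7046.9520 km = 7.046952e+06 m
r2 = 27692.0830 km = 2.7692083e+07 m
dv1 = sqrt(mu/r1)*(sqrt(2*r2/(r1+r2)) - 1) = 1975.3769 m/s
dv2 = sqrt(mu/r2)*(1 - sqrt(2*r1/(r1+r2))) = 1377.3831 m/s
total dv = |dv1| + |dv2| = 1975.3769 + 1377.3831 = 3352.7600 m/s = 3.3528 km/s

3.3528 km/s


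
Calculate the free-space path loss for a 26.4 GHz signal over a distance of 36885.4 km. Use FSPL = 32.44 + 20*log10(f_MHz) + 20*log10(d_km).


f = 26.4 GHz = 26400.0000 MHz
d = 36885.4 km
FSPL = 32.44 + 20*log10(26400.0000) + 20*log10(36885.4)
FSPL = 32.44 + 88.4321 + 91.3371
FSPL = 212.2092 dB

212.2092 dB


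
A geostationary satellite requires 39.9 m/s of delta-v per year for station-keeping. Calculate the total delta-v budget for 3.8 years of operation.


dV = rate * years = 39.9 * 3.8
dV = 151.6200 m/s

151.6200 m/s


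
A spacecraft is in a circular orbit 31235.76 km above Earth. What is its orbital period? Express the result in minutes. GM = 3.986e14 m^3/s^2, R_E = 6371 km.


r = 37606.7600 km = 3.760676e+07 m
T = 2*pi*sqrt(r^3/mu) = 2*pi*sqrt(5.3186052e+22 / 3.986e14)
T = 72578.8527 s = 1209.6475 min

1209.6475 minutes


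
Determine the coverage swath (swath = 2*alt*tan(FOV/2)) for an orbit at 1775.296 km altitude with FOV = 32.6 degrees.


FOV = 32.6 deg = 0.5689773 rad
swath = 2 * alt * tan(FOV/2) = 2 * 1775.296 * tan(0.2844887)
swath = 2 * 1775.296 * 0.2924205
swath = 1038.2658 km

1038.2658 km


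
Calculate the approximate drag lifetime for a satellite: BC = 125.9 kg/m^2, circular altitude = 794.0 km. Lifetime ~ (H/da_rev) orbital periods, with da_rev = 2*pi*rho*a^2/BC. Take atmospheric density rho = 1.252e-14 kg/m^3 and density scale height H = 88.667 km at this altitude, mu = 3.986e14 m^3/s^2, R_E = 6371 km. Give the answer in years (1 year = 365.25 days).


a = R_E + alt = 7165.0000 km = 7.165e+06 m
da_rev = 2*pi*rho*a^2/BC = 2*pi*1.252e-14*(7.165e+06)^2/125.9 = 0.0320767867 m per revolution
N = H/da_rev = 88667.0000 m / 0.0320767867 m = 2.7642108e+06 revolutions
P = 2*pi*sqrt(a^3/mu) = 6035.8093 s
lifetime = N*P = 2.7642108e+06 * 6035.8093 = 1.6684249e+10 s = 193104.7376 days
years = 193104.7376 / 365.25 = 528.6920 years

528.6920 years


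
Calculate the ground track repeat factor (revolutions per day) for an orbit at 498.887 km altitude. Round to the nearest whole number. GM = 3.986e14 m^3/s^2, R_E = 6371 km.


r = 6.869887e+06 m
T = 2*pi*sqrt(r^3/mu) = 5666.7703 s = 94.4462 min
revs/day = 1440 / 94.4462 = 15.2468
Rounded: 15 revolutions per day

15 revolutions per day


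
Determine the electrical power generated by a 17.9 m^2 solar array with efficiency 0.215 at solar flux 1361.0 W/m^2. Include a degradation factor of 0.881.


P = area * eta * S * degradation
P = 17.9 * 0.215 * 1361.0 * 0.881
P = 4614.5093 W

4614.5093 W


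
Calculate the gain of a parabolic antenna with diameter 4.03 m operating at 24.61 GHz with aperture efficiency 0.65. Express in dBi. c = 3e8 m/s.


lambda = c/f = 3e8 / 2.461e+10 = 0.01219017 m
G = eta*(pi*D/lambda)^2 = 0.65*(pi*4.03/0.01219017)^2
G = 701138.6568 (linear)
G = 10*log10(701138.6568) = 58.4580 dBi

58.4580 dBi


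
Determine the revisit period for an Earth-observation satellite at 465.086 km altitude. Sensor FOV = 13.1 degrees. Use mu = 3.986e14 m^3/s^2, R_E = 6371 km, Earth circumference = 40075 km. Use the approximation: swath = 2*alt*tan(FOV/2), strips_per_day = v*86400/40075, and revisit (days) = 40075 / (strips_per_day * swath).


swath = 2*465.086*tan(0.1143191) = 106.8021 km
v = sqrt(mu/r) = 7635.9819 m/s = 7.6360 km/s
strips/day = v*86400/40075 = 7.6360*86400/40075 = 16.4629
coverage/day = strips * swath = 16.4629 * 106.8021 = 1758.2666 km
revisit = 40075 / 1758.2666 = 22.7923 days

22.7923 days


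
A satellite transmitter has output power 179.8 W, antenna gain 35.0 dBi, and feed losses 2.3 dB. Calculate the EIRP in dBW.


Pt = 179.8 W = 22.5479 dBW
EIRP = Pt_dBW + Gt - losses = 22.5479 + 35.0 - 2.3 = 55.2479 dBW

55.2479 dBW


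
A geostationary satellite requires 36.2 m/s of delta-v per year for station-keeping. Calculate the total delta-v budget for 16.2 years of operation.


dV = rate * years = 36.2 * 16.2
dV = 586.4400 m/s

586.4400 m/s


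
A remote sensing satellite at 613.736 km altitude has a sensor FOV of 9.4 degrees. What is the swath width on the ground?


FOV = 9.4 deg = 0.1640609 rad
swath = 2 * alt * tan(FOV/2) = 2 * 613.736 * tan(0.08203047)
swath = 2 * 613.736 * 0.08221497
swath = 100.9166 km

100.9166 km


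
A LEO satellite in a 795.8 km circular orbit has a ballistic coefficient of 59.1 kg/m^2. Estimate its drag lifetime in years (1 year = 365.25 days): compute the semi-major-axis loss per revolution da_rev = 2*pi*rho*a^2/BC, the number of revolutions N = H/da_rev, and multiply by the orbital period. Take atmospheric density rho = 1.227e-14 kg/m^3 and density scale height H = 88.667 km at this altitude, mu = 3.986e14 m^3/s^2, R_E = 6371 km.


a = R_E + alt = 7166.8000 km = 7.1668e+06 m
da_rev = 2*pi*rho*a^2/BC = 2*pi*1.227e-14*(7.1668e+06)^2/59.1 = 0.067001962 m per revolution
N = H/da_rev = 88667.0000 m / 0.067001962 m = 1.3233493e+06 revolutions
P = 2*pi*sqrt(a^3/mu) = 6038.0840 s
lifetime = N*P = 1.3233493e+06 * 6038.0840 = 7.9904942e+09 s = 92482.5723 days
years = 92482.5723 / 365.25 = 253.2035 years

253.2035 years


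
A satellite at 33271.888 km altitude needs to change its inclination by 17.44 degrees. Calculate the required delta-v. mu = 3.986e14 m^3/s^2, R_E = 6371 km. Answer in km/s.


r = 39642.8880 km = 3.9642888e+07 m
V = sqrt(mu/r) = 3170.9253 m/s
di = 17.44 deg = 0.3043854 rad
dV = 2*V*sin(di/2) = 2*3170.9253*sin(0.1521927)
dV = 961.4617 m/s = 0.9614617 km/s

0.9615 km/s


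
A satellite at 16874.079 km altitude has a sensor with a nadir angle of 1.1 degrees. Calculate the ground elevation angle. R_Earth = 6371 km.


r = R_E + alt = 23245.0790 km
Law of sines in the satellite / Earth-center / ground-point triangle:
  sin(nadir)/R_E = sin(90 + el)/r  =>  cos(el) = (r/R_E)*sin(nadir)
cos(el) = (23245.0790 / 6371.0000) * sin(1.1 deg) = 0.07004333
el = arccos(0.07004333) = 85.9835 deg
(Earth-central angle = 90 - nadir - el = 2.9165 deg)

85.9835 degrees


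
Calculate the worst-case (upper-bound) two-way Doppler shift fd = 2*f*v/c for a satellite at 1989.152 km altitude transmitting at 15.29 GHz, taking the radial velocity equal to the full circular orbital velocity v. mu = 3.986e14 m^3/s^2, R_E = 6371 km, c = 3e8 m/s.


r = 8.360152e+06 m
v = sqrt(mu/r) = 6904.9663 m/s (worst-case radial velocity)
f = 15.29 GHz = 1.529e+10 Hz
fd = 2*f*v/c = 2*1.529e+10*6904.9663/3.0e+08
fd = 703846.2267 Hz

703846.2267 Hz


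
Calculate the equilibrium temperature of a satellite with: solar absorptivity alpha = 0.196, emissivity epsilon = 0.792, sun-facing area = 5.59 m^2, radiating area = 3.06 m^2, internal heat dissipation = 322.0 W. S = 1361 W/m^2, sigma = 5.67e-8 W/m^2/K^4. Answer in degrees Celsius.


Numerator = alpha*S*A_sun + Q_int = 0.196*1361*5.59 + 322.0 = 1813.1660 W
Denominator = eps*sigma*A_rad = 0.792*5.67e-8*3.06 = 1.3741358e-07 W/K^4
T^4 = 1.3194955e+10 K^4
T = 338.9237 K = 65.7737 C

65.7737 degrees Celsius


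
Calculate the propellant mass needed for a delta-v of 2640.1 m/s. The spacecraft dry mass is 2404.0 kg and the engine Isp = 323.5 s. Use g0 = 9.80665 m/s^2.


ve = Isp * g0 = 323.5 * 9.80665 = 3172.451275 m/s
mass ratio = exp(dv/ve) = exp(2640.1/3172.451275) = 2.29835949
m_prop = m_dry * (mr - 1) = 2404.0 * (2.29835949 - 1)
m_prop = 3121.2562 kg

3121.2562 kg


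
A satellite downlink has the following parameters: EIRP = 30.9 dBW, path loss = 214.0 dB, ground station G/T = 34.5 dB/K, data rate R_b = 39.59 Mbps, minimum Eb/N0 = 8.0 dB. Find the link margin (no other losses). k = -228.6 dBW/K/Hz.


C/N0 = EIRP - FSPL + G/T - k = 30.9 - 214.0 + 34.5 - (-228.6)
C/N0 = 80.0000 dB-Hz
R_b = 39.59 Mbps = 3.959e+07 bps -> 10*log10(R_b) = 75.9759 dB-Hz
Eb/N0 = C/N0 - 10*log10(R_b) = 80.0000 - 75.9759 = 4.0241 dB
Margin = Eb/N0 - Eb/N0_req = 4.0241 - 8.0 = -3.9759 dB (negative margin: link does not close)

-3.9759 dB


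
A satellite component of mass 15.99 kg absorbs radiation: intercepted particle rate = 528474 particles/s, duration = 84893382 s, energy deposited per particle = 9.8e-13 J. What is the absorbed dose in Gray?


Total energy deposited = rate * time * E_per
  = 528474 * 84893382 * 9.8e-13 = 43.9667 J
Dose = E_total / mass = 43.9667 / 15.99
Dose = 2.7496 Gy

2.7496 Gy


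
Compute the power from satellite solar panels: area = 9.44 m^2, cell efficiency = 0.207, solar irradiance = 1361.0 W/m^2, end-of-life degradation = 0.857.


P = area * eta * S * degradation
P = 9.44 * 0.207 * 1361.0 * 0.857
P = 2279.1940 W

2279.1940 W


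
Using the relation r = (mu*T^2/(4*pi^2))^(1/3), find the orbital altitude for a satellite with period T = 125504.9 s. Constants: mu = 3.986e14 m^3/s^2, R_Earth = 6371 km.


T = 125504.9 s
r = (mu*T^2/(4*pi^2))^(1/3) = (3.986e14 * 125504.9^2 / (4*pi^2))^(1/3)
r = 5.4179248e+07 m = 54179.2481 km
alt = r - R_E = 54179.2481 - 6371 = 47808.2481 km

47808.2481 km


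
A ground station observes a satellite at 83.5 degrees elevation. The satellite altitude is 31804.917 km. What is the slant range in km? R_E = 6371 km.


h = 31804.917 km, el = 83.5 deg
d = -R_E*sin(el) + sqrt((R_E*sin(el))^2 + 2*R_E*h + h^2)
d = -6371.0000*sin(1.4573) + sqrt((6371.0000*0.9935719)^2 + 2*6371.0000*31804.917 + 31804.917^2)
d = 31839.0575 km

31839.0575 km


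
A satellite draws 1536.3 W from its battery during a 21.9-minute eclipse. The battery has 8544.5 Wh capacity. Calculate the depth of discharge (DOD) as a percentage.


E_used = P * t / 60 = 1536.3 * 21.9 / 60 = 560.7495 Wh
DOD = E_used / E_total * 100 = 560.7495 / 8544.5 * 100
DOD = 6.5627 %

6.5627 %


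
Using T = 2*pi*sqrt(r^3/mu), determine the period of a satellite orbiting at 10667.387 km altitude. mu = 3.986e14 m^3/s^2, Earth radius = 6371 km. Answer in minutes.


r = 17038.3870 km = 1.7038387e+07 m
T = 2*pi*sqrt(r^3/mu) = 2*pi*sqrt(4.9463567e+21 / 3.986e14)
T = 22133.6959 s = 368.8949 min

368.8949 minutes


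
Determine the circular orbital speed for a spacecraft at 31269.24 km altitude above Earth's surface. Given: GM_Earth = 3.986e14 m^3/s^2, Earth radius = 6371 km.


r = R_E + alt = 6371.0 + 31269.24 = 37640.2400 km = 3.764024e+07 m
v = sqrt(mu/r) = sqrt(3.986e14 / 3.764024e+07) = 3254.1866 m/s = 3.2542 km/s

3.2542 km/s


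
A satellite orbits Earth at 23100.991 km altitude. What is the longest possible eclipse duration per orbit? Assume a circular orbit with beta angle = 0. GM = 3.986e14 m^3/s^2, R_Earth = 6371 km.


r = 29471.9910 km
T = 839.2168 min
Eclipse fraction = arcsin(R_E/r)/pi = arcsin(6371.0000/29471.9910)/pi
= arcsin(0.2161713)/pi = 0.06935698
Eclipse duration = 0.06935698 * 839.2168 = 58.2055 min

58.2055 minutes


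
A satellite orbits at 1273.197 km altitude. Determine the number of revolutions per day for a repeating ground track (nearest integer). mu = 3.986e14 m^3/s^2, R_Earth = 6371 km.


r = 7.644197e+06 m
T = 2*pi*sqrt(r^3/mu) = 6651.3381 s = 110.8556 min
revs/day = 1440 / 110.8556 = 12.9899
Rounded: 13 revolutions per day

13 revolutions per day


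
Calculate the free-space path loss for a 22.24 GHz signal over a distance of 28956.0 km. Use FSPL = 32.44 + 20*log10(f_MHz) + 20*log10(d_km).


f = 22.24 GHz = 22240.0000 MHz
d = 28956.0 km
FSPL = 32.44 + 20*log10(22240.0000) + 20*log10(28956.0)
FSPL = 32.44 + 86.9427 + 89.2348
FSPL = 208.6175 dB

208.6175 dB


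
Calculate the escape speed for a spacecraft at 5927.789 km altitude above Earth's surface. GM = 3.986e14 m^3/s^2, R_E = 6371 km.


r = 6371.0 + 5927.789 = 12298.7890 km = 1.2298789e+07 m
v_esc = sqrt(2*mu/r) = sqrt(2*3.986e14 / 1.2298789e+07)
v_esc = 8051.0490 m/s = 8.0510 km/s

8.0510 km/s


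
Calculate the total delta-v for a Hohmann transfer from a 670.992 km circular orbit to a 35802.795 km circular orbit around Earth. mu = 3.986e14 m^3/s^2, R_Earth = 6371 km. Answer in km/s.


r1 = 7041.9920 km = 7.041992e+06 m
r2 = 42173.7950 km = 4.2173795e+07 m
dv1 = sqrt(mu/r1)*(sqrt(2*r2/(r1+r2)) - 1) = 2325.7752 m/s
dv2 = sqrt(mu/r2)*(1 - sqrt(2*r1/(r1+r2))) = 1429.7167 m/s
total dv = |dv1| + |dv2| = 2325.7752 + 1429.7167 = 3755.4920 m/s = 3.7555 km/s

3.7555 km/s


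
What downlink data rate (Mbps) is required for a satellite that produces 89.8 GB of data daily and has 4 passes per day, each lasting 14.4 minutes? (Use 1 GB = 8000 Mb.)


total contact time = 4 * 14.4 * 60 = 3456.0000 s
data = 89.8 GB = 718400.0000 Mb
rate = 718400.0000 / 3456.0000 = 207.8704 Mbps

207.8704 Mbps


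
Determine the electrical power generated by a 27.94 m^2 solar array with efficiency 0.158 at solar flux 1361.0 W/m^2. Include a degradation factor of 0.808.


P = area * eta * S * degradation
P = 27.94 * 0.158 * 1361.0 * 0.808
P = 4854.5947 W

4854.5947 W


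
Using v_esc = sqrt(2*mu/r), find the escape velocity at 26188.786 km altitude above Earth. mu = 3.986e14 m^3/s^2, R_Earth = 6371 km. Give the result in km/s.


r = 6371.0 + 26188.786 = 32559.7860 km = 3.2559786e+07 m
v_esc = sqrt(2*mu/r) = sqrt(2*3.986e14 / 3.2559786e+07)
v_esc = 4948.1502 m/s = 4.9482 km/s

4.9482 km/s


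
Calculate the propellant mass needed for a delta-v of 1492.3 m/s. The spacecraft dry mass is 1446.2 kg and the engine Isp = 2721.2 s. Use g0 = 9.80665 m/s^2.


ve = Isp * g0 = 2721.2 * 9.80665 = 26685.855980 m/s
mass ratio = exp(dv/ve) = exp(1492.3/26685.855980) = 1.05751415
m_prop = m_dry * (mr - 1) = 1446.2 * (1.05751415 - 1)
m_prop = 83.1770 kg

83.1770 kg


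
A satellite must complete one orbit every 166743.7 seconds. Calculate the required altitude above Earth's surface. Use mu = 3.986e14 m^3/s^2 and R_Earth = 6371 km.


T = 166743.7 s
r = (mu*T^2/(4*pi^2))^(1/3) = (3.986e14 * 166743.7^2 / (4*pi^2))^(1/3)
r = 6.5477508e+07 m = 65477.5080 km
alt = r - R_E = 65477.5080 - 6371 = 59106.5080 km

59106.5080 km


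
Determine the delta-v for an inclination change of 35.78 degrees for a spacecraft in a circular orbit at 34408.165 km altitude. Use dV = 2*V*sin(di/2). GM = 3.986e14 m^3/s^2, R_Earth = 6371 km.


r = 40779.1650 km = 4.0779165e+07 m
V = sqrt(mu/r) = 3126.4356 m/s
di = 35.78 deg = 0.6244788 rad
dV = 2*V*sin(di/2) = 2*3126.4356*sin(0.3122394)
dV = 1920.8228 m/s = 1.9208 km/s

1.9208 km/s


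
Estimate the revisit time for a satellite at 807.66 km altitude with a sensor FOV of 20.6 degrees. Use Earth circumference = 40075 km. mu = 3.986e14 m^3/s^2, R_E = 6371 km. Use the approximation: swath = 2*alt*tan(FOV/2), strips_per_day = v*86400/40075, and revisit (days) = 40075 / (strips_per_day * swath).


swath = 2*807.66*tan(0.1797689) = 293.5534 km
v = sqrt(mu/r) = 7451.5557 m/s = 7.4516 km/s
strips/day = v*86400/40075 = 7.4516*86400/40075 = 16.0652
coverage/day = strips * swath = 16.0652 * 293.5534 = 4716.0052 km
revisit = 40075 / 4716.0052 = 8.4977 days

8.4977 days


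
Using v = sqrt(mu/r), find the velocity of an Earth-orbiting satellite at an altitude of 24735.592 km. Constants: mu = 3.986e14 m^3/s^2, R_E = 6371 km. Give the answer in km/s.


r = R_E + alt = 6371.0 + 24735.592 = 31106.5920 km = 3.1106592e+07 m
v = sqrt(mu/r) = sqrt(3.986e14 / 3.1106592e+07) = 3579.6654 m/s = 3.5797 km/s

3.5797 km/s


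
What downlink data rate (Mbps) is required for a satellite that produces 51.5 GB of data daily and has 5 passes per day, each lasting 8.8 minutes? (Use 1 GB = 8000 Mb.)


total contact time = 5 * 8.8 * 60 = 2640.0000 s
data = 51.5 GB = 412000.0000 Mb
rate = 412000.0000 / 2640.0000 = 156.0606 Mbps

156.0606 Mbps


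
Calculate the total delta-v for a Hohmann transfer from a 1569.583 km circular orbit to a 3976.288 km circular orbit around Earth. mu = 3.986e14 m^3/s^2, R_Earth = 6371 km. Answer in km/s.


r1 = 7940.5830 km = 7.940583e+06 m
r2 = 10347.2880 km = 1.0347288e+07 m
dv1 = sqrt(mu/r1)*(sqrt(2*r2/(r1+r2)) - 1) = 451.7950 m/s
dv2 = sqrt(mu/r2)*(1 - sqrt(2*r1/(r1+r2))) = 422.8001 m/s
total dv = |dv1| + |dv2| = 451.7950 + 422.8001 = 874.5951 m/s = 0.8745951 km/s

0.8746 km/s


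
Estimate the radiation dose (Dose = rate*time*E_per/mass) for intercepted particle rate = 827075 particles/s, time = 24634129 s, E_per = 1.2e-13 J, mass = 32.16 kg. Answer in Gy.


Total energy deposited = rate * time * E_per
  = 827075 * 24634129 * 1.2e-13 = 2.4449 J
Dose = E_total / mass = 2.4449 / 32.16
Dose = 0.0760234 Gy

0.0760 Gy


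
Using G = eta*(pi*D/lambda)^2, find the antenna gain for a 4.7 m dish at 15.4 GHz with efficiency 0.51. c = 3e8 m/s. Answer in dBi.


lambda = c/f = 3e8 / 1.54e+10 = 0.01948052 m
G = eta*(pi*D/lambda)^2 = 0.51*(pi*4.7/0.01948052)^2
G = 292997.9418 (linear)
G = 10*log10(292997.9418) = 54.6686 dBi

54.6686 dBi


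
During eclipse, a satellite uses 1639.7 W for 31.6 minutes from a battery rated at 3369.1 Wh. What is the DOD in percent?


E_used = P * t / 60 = 1639.7 * 31.6 / 60 = 863.5753 Wh
DOD = E_used / E_total * 100 = 863.5753 / 3369.1 * 100
DOD = 25.6322 %

25.6322 %


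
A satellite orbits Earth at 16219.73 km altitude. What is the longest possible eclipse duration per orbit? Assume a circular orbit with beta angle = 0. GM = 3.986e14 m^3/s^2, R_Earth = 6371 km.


r = 22590.7300 km
T = 563.1906 min
Eclipse fraction = arcsin(R_E/r)/pi = arcsin(6371.0000/22590.7300)/pi
= arcsin(0.2820183)/pi = 0.0910039
Eclipse duration = 0.0910039 * 563.1906 = 51.2525 min

51.2525 minutes


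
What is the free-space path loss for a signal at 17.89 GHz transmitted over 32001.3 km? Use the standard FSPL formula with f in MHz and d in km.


f = 17.89 GHz = 17890.0000 MHz
d = 32001.3 km
FSPL = 32.44 + 20*log10(17890.0000) + 20*log10(32001.3)
FSPL = 32.44 + 85.0522 + 90.1034
FSPL = 207.5956 dB

207.5956 dB


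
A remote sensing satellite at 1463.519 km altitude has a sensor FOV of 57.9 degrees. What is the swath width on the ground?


FOV = 57.9 deg = 1.0105 rad
swath = 2 * alt * tan(FOV/2) = 2 * 1463.519 * tan(0.5052728)
swath = 2 * 1463.519 * 0.5531688
swath = 1619.1461 km

1619.1461 km


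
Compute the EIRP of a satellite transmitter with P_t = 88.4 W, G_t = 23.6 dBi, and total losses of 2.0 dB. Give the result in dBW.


Pt = 88.4 W = 19.4645 dBW
EIRP = Pt_dBW + Gt - losses = 19.4645 + 23.6 - 2.0 = 41.0645 dBW

41.0645 dBW
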